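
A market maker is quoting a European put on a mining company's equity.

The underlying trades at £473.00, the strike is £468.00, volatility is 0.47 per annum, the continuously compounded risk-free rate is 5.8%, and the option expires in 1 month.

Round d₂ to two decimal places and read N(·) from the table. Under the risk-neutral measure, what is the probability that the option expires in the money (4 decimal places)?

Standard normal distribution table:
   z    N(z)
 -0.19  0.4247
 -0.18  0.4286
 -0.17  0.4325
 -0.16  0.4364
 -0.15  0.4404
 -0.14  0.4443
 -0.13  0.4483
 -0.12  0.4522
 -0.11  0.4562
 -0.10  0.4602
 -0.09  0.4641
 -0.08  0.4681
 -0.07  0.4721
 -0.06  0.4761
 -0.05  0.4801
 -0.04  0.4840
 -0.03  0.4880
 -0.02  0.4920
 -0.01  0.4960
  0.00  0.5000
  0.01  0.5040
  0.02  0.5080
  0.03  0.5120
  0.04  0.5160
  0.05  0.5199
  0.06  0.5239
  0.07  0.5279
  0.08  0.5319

σ√T = 0.47·√0.08333 = 0.1357
d₁ = [ln(473/468) + (0.058 + 0.47²/2)·0.08333] / 0.1357 = [0.0106 + 0.0140] / 0.1357 = 0.1818 ⇒ 0.18
d₂ = d₁ − σ√T = 0.1818 − 0.1357 = 0.0461 ⇒ 0.05
Pr(exercise) under Q = N(−d₂) = N(-0.05) = 0.4801

0.4801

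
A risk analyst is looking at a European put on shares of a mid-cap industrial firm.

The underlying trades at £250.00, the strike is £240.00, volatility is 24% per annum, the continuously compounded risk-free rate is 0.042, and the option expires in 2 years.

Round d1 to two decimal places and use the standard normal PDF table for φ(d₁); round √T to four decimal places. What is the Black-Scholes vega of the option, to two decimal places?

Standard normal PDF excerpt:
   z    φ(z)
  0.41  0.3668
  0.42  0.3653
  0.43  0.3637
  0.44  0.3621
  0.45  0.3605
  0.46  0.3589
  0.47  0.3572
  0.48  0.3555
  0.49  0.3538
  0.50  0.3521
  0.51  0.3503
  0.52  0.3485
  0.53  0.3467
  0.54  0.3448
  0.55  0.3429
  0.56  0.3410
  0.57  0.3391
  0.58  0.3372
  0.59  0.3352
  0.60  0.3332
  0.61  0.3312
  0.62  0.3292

σ√T = 0.24·√2 = 0.3394
ln(S/K) + (r + σ²/2)T = ln(250/240) + (0.042 + 0.24²/2)·2 = 0.0408 + 0.1416 = 0.1824
d₁ = 0.1824 / 0.3394 = 0.5375 which rounds to 0.54
√T = √2 = 1.4142
φ(d₁) = φ(0.54) = 0.3448
vega = S·φ(d₁)·√T = 250·0.3448·1.4142 = 121.9040

121.90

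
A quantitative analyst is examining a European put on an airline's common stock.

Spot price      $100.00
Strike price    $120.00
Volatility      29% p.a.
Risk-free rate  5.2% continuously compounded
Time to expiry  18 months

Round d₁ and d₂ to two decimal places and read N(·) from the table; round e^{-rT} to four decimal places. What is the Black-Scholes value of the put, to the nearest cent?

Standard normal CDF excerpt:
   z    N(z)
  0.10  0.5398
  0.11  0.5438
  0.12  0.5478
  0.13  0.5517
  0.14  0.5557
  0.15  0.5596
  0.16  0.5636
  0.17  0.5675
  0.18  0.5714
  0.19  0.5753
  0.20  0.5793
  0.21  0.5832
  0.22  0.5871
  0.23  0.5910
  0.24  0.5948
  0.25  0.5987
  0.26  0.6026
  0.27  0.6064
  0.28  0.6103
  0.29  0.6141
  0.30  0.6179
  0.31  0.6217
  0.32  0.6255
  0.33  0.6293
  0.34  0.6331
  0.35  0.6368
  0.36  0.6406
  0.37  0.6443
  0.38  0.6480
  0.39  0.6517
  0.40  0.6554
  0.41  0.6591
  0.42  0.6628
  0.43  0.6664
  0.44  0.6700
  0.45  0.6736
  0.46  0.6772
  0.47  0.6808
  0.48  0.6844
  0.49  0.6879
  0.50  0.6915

$20.79

σ√T = 0.29·√1.5 = 0.3552
d₁ = [ln(100/120) + (0.052 + 0.29²/2)·1.5] / 0.3552 = [-0.1823 + 0.1411] / 0.3552 = -0.1161 ⇒ -0.12
d₂ = d₁ − σ√T = -0.1161 − 0.3552 = -0.4713 ⇒ -0.47
exp(−rT) = exp(−0.052·1.5) = 0.9250
P = 120·0.9250·N(0.47) − 100·N(0.12) = 120·0.9250·0.6808 − 100·0.5478 = 75.5688 − 54.7800 = 20.7888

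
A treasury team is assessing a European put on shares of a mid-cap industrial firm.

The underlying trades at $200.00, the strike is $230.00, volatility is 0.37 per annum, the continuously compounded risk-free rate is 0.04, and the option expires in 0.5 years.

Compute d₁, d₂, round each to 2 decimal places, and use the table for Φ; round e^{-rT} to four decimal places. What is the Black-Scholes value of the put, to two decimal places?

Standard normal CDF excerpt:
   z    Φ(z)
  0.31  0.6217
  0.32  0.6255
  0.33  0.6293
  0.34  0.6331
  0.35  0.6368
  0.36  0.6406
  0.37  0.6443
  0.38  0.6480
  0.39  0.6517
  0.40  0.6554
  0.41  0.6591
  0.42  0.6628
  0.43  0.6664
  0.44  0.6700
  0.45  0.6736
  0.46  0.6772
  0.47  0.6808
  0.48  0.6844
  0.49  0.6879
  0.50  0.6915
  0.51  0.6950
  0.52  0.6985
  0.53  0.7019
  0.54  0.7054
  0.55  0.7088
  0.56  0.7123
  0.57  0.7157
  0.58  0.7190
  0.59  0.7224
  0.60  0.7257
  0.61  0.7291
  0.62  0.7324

$37.00

σ√T = 0.37 × 0.7071 = 0.2616
d₁ = [ln(200/230) + (0.04 + 0.37²/2)·0.5] / 0.2616 = [-0.1398 + 0.0542] / 0.2616 = -0.3269 ≈ -0.33
d₂ = d₁ − σ√T = -0.3269 − 0.2616 = -0.5886 ≈ -0.59
e^(−rT) = e^(−0.04·0.5) = 0.9802
N(−d₂) = N(0.59) = 0.7224;  N(−d₁) = N(0.33) = 0.6293
P = 230·0.9802·0.7224 − 200·0.6293 = 162.8622 − 125.8600 = 37.0022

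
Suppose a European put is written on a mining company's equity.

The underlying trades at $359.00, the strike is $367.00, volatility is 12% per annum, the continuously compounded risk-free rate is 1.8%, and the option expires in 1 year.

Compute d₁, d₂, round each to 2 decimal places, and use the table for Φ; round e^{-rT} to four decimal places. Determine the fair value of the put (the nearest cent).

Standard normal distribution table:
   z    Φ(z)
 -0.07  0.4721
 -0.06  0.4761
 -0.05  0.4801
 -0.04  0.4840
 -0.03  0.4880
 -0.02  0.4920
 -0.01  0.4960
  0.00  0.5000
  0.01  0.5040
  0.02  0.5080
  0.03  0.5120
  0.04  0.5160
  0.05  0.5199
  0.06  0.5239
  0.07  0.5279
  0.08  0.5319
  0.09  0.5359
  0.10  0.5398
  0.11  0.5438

$17.98

σ√T = 0.12·√1 = 0.1200
ln(S/K) + (r + σ²/2)T = ln(359/367) + (0.018 + 0.12²/2)·1 = -0.0220 + 0.0252 = 0.0032
d₁ = 0.0032 / 0.1200 = 0.0263 → 0.03
d₂ = d₁ − σ√T = 0.0263 − 0.1200 = -0.0937 → -0.09
exp(−rT) = exp(−0.018·1) = 0.9822
N(−d₂) = N(0.09) = 0.5359;  N(−d₁) = N(-0.03) = 0.4880
P = 367·0.9822·0.5359 − 359·0.4880 = 193.1745 − 175.1920 = 17.9825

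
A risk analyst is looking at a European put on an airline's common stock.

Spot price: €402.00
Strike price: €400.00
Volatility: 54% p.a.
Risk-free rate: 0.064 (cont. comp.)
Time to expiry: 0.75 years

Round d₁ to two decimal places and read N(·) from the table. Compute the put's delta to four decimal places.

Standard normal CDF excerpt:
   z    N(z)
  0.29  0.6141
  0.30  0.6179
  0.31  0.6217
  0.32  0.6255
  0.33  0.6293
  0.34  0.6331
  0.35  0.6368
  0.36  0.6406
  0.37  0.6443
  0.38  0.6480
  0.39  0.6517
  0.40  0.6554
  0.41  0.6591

-0.3632

σ√T = 0.54 × 0.8660 = 0.4677
d₁ = [ln(402/400) + (0.064 + ½·0.54²)·0.75] / (σ√T) = (0.0050 + 0.1574) / 0.4677 = 0.3471 which rounds to 0.35
N(d₁) = N(0.35) = 0.6368
Δ_put = N(d₁) − 1 = 0.6368 − 1 = -0.3632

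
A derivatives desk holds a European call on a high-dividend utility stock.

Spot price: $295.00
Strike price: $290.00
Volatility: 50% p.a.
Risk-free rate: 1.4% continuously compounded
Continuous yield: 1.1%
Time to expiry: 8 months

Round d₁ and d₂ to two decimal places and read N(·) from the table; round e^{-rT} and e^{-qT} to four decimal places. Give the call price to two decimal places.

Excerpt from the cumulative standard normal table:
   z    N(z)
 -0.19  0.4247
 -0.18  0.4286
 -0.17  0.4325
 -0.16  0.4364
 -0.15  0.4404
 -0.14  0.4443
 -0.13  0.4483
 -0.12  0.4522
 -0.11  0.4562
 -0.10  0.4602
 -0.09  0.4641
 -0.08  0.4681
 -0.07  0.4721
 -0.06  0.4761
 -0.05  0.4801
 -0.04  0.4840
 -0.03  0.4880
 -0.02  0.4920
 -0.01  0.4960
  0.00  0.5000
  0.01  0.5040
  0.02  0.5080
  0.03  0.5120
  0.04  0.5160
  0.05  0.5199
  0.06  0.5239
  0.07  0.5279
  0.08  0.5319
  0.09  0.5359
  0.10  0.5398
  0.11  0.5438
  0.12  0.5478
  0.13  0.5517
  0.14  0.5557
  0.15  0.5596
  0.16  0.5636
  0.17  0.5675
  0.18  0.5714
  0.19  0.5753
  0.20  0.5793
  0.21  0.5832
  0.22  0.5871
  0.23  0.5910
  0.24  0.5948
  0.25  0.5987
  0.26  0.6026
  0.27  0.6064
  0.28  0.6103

T = 0.6667;  σ√T = 0.4082
d₁ = [ln(295/290) + (0.014 − 0.011 + ½·0.5²)·0.6667] / (σ√T) = (0.0171 + 0.0853) / 0.4082 = 0.2509 which rounds to 0.25
d₂ = 0.2509 − 0.4082 = -0.1574 which rounds to -0.16
exp(−qT) = exp(−0.011·0.6667) = 0.9927;  exp(−rT) = exp(−0.014·0.6667) = 0.9907
C = 295·0.9927·N(0.25) − 290·0.9907·N(-0.16) = 295·0.9927·0.5987 − 290·0.9907·0.4364 = 175.3272 − 125.3790 = 49.9482

$49.95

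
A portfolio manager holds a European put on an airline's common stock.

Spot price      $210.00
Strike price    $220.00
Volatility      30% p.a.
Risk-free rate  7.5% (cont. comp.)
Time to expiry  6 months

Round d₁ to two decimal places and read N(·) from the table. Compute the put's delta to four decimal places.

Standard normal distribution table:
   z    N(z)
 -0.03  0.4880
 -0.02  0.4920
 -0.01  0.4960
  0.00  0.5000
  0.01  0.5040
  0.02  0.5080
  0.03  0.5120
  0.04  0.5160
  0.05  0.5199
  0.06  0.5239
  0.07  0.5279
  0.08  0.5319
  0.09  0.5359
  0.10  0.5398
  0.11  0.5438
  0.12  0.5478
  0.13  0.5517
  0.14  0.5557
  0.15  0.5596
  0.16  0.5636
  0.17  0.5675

-0.4761

T = 0.5;  σ√T = 0.2121
d₁ = [ln(210/220) + (0.075 + 0.3²/2)·0.5] / 0.2121 = [-0.0465 + 0.0600] / 0.2121 = 0.0635 → 0.06
N(d₁) = N(0.06) = 0.5239
Δ_put = N(d₁) − 1 = 0.5239 − 1 = -0.4761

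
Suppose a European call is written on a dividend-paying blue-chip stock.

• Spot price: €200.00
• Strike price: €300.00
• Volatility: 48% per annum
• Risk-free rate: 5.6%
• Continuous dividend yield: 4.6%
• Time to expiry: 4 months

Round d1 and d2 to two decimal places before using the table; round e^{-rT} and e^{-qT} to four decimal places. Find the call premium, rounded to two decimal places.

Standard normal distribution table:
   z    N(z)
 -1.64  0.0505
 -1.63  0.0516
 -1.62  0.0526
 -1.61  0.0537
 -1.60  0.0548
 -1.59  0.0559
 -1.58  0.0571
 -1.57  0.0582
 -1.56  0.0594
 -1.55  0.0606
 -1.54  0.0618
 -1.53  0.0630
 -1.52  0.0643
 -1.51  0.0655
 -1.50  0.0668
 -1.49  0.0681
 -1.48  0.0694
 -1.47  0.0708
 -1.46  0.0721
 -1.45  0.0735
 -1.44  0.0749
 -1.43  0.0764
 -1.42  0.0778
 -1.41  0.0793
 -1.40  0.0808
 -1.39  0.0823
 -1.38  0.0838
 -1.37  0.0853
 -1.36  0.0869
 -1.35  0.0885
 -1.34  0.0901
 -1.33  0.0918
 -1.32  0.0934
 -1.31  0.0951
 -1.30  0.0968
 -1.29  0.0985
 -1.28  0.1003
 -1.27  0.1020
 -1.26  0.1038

€2.27

T = 0.3333;  σ√T = 0.2771
d₁ = [ln(200/300) + (0.056 − 0.046 + 0.48²/2)·0.3333] / 0.2771 = [-0.4055 + 0.0417] / 0.2771 = -1.3125 ⇒ -1.31
d₂ = d₁ − σ√T = -1.3125 − 0.2771 = -1.5896 ⇒ -1.59
e^(−qT) = e^(−0.046·0.3333) = 0.9848;  e^(−rT) = e^(−0.056·0.3333) = 0.9815
C = 200·0.9848·N(-1.31) − 300·0.9815·N(-1.59) = 200·0.9848·0.0951 − 300·0.9815·0.0559 = 18.7309 − 16.4598 = 2.2711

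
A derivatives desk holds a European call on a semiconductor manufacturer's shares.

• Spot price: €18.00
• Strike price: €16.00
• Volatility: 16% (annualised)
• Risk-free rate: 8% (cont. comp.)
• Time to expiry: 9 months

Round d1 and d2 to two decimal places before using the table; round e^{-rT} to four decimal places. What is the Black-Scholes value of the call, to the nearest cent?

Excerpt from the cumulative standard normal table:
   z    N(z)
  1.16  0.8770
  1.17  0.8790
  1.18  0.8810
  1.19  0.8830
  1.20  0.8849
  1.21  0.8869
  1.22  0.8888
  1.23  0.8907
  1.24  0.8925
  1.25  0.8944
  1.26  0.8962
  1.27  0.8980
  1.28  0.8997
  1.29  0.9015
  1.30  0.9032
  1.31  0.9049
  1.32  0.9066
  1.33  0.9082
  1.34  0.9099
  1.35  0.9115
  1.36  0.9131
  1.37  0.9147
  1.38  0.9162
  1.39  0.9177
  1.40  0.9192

σ√T = 0.16 × 0.8660 = 0.1386
d₁ = [ln(18/16) + (0.08 + 0.16²/2)·0.75] / 0.1386 = [0.1178 + 0.0696] / 0.1386 = 1.3523 ≈ 1.35
d₂ = d₁ − σ√T = 1.3523 − 0.1386 = 1.2138 ≈ 1.21
e^(−rT) = e^(−0.08·0.75) = 0.9418
C = 18·N(1.35) − 16·0.9418·N(1.21) = 18·0.9115 − 16·0.9418·0.8869 = 16.4070 − 13.3645 = 3.0425

€3.04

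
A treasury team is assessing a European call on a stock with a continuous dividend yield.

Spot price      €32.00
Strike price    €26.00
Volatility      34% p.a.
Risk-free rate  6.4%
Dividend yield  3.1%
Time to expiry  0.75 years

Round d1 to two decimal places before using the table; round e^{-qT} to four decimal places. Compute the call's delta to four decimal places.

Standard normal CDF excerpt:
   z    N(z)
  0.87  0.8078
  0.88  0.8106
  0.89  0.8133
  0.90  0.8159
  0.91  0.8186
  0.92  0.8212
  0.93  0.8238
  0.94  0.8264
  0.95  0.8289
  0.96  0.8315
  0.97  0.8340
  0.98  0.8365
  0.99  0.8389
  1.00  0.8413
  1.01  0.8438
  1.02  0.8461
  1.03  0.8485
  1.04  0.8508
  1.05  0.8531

0.8074

T = 0.75;  σ√T = 0.2944
d₁ = [ln(32/26) + (0.064 − 0.031 + ½·0.34²)·0.75] / (σ√T) = (0.2076 + 0.0681) / 0.2944 = 0.9365 ≈ 0.94
N(d₁) = N(0.94) = 0.8264
Δ_call = exp(−qT)·N(d₁) = 0.9770·0.8264 = 0.8074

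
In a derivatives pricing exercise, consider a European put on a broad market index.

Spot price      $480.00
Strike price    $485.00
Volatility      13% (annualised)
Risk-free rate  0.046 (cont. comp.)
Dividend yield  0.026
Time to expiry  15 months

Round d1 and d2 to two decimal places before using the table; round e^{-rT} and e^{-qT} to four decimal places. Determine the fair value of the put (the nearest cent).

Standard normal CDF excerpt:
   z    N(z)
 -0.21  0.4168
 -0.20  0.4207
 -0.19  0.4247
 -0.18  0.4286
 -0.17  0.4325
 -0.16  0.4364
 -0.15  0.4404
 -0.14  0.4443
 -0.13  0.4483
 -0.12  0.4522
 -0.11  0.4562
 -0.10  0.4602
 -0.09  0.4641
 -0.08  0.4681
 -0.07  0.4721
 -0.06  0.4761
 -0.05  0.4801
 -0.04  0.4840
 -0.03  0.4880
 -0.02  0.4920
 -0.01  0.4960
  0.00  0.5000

$22.49

σ√T = 0.13·√1.25 = 0.1453
d₁ = [ln(480/485) + (0.046 − 0.026 + 0.13²/2)·1.25] / 0.1453 = [-0.0104 + 0.0356] / 0.1453 = 0.1734 ⇒ 0.17
d₂ = d₁ − σ√T = 0.1734 − 0.1453 = 0.0280 ⇒ 0.03
exp(−qT) = exp(−0.026·1.25) = 0.9680;  exp(−rT) = exp(−0.046·1.25) = 0.9441
P = 485·0.9441·N(-0.03) − 480·0.9680·N(-0.17) = 485·0.9441·0.4880 − 480·0.9680·0.4325 = 223.4496 − 200.9568 = 22.4928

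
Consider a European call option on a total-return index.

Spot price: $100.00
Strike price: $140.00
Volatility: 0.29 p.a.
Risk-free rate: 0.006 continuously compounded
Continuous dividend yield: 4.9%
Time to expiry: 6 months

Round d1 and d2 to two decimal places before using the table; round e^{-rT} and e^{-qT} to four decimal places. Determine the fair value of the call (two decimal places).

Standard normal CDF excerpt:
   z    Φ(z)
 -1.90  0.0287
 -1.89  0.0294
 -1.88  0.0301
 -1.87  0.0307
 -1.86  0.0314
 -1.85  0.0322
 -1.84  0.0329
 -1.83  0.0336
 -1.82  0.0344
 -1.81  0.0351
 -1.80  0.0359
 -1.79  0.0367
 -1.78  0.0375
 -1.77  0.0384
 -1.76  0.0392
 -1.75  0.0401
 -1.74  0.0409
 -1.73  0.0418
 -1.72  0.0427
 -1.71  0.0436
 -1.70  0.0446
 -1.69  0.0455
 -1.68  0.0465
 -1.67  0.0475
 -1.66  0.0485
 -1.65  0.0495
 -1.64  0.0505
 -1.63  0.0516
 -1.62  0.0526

$0.43

σ√T = 0.29·√0.5 = 0.2051
ln(S/K) + (r − q + σ²/2)T = ln(100/140) + (0.006 − 0.049 + 0.29²/2)·0.5 = -0.3365 − 0.0005 = -0.3369
d₁ = -0.3369 / 0.2051 = -1.6432 ≈ -1.64
d₂ = d₁ − σ√T = -1.6432 − 0.2051 = -1.8482 ≈ -1.85
e^(−qT) = e^(−0.049·0.5) = 0.9758;  e^(−rT) = e^(−0.006·0.5) = 0.9970
N(d₁) = N(-1.64) = 0.0505;  N(d₂) = N(-1.85) = 0.0322
C = 100·0.9758·0.0505 − 140·0.9970·0.0322 = 4.9278 − 4.4945 = 0.4333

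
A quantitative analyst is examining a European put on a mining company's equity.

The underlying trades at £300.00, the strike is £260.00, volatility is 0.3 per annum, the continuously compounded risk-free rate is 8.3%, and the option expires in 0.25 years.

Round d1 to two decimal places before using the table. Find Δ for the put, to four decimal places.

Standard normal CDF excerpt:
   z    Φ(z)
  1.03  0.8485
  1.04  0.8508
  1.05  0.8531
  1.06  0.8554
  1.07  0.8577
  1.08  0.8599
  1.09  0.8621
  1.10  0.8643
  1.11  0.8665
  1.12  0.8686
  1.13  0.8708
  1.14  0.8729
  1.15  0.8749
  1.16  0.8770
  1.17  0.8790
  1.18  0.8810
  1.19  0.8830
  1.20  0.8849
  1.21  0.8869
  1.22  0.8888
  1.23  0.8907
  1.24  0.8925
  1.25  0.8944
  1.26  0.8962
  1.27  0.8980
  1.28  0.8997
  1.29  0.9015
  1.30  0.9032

σ√T = 0.3 × 0.5000 = 0.1500
d₁ = [ln(300/260) + (0.083 + ½·0.3²)·0.25] / (σ√T) = (0.1431 + 0.0320) / 0.1500 = 1.1673 ⇒ 1.17
N(d₁) = N(1.17) = 0.8790
Δ_put = N(d₁) − 1 = 0.8790 − 1 = -0.1210

-0.1210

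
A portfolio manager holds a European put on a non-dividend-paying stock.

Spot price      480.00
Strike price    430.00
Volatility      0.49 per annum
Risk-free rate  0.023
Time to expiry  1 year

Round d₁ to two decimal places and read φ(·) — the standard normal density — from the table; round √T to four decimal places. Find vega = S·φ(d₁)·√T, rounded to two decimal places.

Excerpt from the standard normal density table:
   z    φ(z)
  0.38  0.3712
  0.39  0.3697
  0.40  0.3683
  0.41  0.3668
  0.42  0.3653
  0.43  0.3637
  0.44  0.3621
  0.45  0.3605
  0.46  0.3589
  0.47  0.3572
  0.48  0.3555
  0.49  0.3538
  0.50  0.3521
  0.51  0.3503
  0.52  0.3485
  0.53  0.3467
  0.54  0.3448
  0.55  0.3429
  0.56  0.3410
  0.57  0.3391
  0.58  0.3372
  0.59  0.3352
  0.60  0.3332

167.28

σ√T = 0.49 × 1.0000 = 0.4900
d₁ = [ln(480/430) + (0.023 + 0.49²/2)·1] / 0.4900 = [0.1100 + 0.1430] / 0.4900 = 0.5164 which rounds to 0.52
√T = √1 = 1.0000
φ(d₁) = φ(0.52) = 0.3485
vega = S·φ(d₁)·√T = 480·0.3485·1.0000 = 167.2800
(The call has the same vega.)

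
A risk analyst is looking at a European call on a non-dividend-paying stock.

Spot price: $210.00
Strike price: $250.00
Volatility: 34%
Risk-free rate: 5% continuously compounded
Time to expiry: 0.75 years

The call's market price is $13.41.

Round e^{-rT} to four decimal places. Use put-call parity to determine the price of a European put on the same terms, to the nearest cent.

$44.21

exp(−rT) = exp(−0.05·0.75) = 0.9632
Put-call parity: C − P = S − K·e^(−rT) = 210 − 250·0.9632 = 210 − 240.8000 = -30.8000
P = C − (C − P) = 13.41 − (-30.8000) = 44.2100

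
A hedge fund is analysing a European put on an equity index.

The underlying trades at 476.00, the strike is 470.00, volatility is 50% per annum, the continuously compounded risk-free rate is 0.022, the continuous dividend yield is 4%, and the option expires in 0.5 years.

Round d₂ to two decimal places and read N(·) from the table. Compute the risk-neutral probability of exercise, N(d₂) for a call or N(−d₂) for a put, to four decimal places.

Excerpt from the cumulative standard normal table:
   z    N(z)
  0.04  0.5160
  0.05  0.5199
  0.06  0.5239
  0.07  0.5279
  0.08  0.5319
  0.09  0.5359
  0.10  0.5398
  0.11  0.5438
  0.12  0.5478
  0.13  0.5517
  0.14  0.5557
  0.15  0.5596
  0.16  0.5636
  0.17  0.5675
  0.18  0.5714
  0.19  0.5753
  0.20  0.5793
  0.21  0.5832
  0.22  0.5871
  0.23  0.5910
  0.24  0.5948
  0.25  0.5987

0.5675

T = 0.5;  σ√T = 0.3536
d₁ = [ln(476/470) + (0.022 − 0.04 + 0.5²/2)·0.5] / 0.3536 = [0.0127 + 0.0535] / 0.3536 = 0.1872 ≈ 0.19
d₂ = d₁ − σ√T = 0.1872 − 0.3536 = -0.1664 ≈ -0.17
Risk-neutral Pr[S_T < K] = N(−d₂) = N(0.17) = 0.5675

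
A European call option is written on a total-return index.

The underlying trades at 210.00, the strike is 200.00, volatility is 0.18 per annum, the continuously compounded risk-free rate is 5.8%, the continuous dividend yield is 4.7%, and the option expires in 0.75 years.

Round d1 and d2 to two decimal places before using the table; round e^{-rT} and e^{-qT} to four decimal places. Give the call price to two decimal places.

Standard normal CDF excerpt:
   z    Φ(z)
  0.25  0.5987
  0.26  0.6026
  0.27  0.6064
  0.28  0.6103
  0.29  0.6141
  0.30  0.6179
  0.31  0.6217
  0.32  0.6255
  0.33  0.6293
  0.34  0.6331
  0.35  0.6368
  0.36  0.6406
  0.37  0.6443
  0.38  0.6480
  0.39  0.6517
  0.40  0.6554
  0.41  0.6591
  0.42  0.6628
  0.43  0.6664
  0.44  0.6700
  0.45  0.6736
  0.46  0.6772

σ√T = 0.18·√0.75 = 0.1559
d₁ = [ln(210/200) + (0.058 − 0.047 + ½·0.18²)·0.75] / (σ√T) = (0.0488 + 0.0204) / 0.1559 = 0.4439 which rounds to 0.44
d₂ = 0.4439 − 0.1559 = 0.2880 which rounds to 0.29
e^(−qT) = e^(−0.047·0.75) = 0.9654;  e^(−rT) = e^(−0.058·0.75) = 0.9574
N(d₁) = N(0.44) = 0.6700;  N(d₂) = N(0.29) = 0.6141
C = 210·0.9654·0.6700 − 200·0.9574·0.6141 = 135.8318 − 117.5879 = 18.2439

18.24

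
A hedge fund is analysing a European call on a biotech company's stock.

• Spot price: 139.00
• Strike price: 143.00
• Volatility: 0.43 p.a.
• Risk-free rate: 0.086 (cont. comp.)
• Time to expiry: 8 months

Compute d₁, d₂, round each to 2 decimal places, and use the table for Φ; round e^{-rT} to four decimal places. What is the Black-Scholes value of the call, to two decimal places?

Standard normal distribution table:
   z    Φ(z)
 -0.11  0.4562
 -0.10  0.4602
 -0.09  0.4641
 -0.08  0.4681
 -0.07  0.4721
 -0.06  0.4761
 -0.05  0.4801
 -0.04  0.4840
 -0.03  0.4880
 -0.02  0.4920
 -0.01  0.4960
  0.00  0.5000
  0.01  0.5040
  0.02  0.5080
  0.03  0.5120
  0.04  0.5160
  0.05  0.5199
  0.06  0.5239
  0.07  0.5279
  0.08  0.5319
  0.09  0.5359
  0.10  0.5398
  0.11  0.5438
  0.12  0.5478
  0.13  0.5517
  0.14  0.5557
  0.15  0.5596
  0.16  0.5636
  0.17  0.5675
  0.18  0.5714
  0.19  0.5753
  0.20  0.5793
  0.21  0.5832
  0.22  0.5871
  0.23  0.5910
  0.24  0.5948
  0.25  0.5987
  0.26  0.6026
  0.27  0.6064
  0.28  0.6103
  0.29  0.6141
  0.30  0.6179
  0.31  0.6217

21.09

T = 0.6667;  σ√T = 0.3511
d₁ = [ln(139/143) + (0.086 + 0.43²/2)·0.6667] / 0.3511 = [-0.0284 + 0.1190] / 0.3511 = 0.2580 ⇒ 0.26
d₂ = d₁ − σ√T = 0.2580 − 0.3511 = -0.0931 ⇒ -0.09
exp(−rT) = exp(−0.086·0.6667) = 0.9443
C = 139·N(0.26) − 143·0.9443·N(-0.09) = 139·0.6026 − 143·0.9443·0.4641 = 83.7614 − 62.6697 = 21.0917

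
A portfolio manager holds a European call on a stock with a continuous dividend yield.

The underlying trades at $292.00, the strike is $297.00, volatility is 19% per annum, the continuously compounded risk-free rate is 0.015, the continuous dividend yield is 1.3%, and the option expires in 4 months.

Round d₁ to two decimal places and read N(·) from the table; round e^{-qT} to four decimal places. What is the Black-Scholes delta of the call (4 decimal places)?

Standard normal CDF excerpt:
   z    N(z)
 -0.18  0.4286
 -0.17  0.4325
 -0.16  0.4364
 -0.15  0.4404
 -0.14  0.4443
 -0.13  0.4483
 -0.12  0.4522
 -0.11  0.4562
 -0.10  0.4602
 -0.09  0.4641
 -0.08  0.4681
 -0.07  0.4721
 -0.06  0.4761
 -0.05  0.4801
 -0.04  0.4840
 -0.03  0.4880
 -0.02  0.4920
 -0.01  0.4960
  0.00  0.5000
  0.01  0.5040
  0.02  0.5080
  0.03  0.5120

σ√T = 0.19·√0.3333 = 0.1097
d₁ = [ln(292/297) + (0.015 − 0.013 + 0.19²/2)·0.3333] / 0.1097 = [-0.0170 + 0.0067] / 0.1097 = -0.0938 which rounds to -0.09
N(d₁) = N(-0.09) = 0.4641
Δ_call = exp(−qT)·N(d₁) = 0.9957·0.4641 = 0.4621

0.4621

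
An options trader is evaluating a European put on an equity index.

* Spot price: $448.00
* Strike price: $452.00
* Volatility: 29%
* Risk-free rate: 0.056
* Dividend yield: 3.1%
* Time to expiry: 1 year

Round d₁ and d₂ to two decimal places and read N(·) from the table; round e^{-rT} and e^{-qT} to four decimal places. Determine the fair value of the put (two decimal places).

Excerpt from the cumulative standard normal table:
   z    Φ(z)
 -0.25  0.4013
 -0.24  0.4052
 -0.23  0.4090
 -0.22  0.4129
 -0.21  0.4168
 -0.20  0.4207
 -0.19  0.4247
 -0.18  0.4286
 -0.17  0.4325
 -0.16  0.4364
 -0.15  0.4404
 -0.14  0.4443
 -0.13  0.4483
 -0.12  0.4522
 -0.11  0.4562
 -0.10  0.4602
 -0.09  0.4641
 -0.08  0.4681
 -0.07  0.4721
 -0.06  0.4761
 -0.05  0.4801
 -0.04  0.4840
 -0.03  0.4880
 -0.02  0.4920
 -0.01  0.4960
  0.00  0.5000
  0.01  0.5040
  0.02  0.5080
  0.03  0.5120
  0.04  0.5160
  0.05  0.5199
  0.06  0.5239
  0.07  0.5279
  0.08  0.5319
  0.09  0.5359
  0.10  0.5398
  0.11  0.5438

σ√T = 0.29 × 1.0000 = 0.2900
ln(S/K) + (r − q + σ²/2)T = ln(448/452) + (0.056 − 0.031 + 0.29²/2)·1 = -0.0089 + 0.0670 = 0.0582
d₁ = 0.0582 / 0.2900 = 0.2006 ≈ 0.20
d₂ = d₁ − σ√T = 0.2006 − 0.2900 = -0.0894 ≈ -0.09
e^(−qT) = e^(−0.031·1) = 0.9695;  e^(−rT) = e^(−0.056·1) = 0.9455
N(−d₂) = N(0.09) = 0.5359;  N(−d₁) = N(-0.20) = 0.4207
P = 452·0.9455·0.5359 − 448·0.9695·0.4207 = 229.0254 − 182.7252 = 46.3003

$46.30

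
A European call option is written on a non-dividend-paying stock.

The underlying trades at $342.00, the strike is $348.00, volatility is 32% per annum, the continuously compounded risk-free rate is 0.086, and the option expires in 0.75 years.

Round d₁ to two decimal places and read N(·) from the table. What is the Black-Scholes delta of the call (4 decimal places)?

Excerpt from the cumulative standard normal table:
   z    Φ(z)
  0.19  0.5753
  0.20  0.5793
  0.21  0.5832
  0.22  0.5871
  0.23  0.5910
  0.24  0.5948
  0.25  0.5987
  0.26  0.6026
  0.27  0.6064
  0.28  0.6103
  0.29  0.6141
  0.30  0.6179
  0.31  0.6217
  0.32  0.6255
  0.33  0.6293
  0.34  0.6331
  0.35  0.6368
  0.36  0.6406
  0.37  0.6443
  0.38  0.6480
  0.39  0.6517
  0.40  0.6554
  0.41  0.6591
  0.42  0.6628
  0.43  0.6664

T = 0.75;  σ√T = 0.2771
d₁ = [ln(342/348) + (0.086 + 0.32²/2)·0.75] / 0.2771 = [-0.0174 + 0.1029] / 0.2771 = 0.3086 → 0.31
N(d₁) = N(0.31) = 0.6217
Δ_call = N(d₁) = 0.6217

0.6217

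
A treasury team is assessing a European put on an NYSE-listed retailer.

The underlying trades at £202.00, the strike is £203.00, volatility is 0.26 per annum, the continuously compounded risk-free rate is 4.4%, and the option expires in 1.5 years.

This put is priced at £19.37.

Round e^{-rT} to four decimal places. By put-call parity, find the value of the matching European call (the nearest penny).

e^(−rT) = e^(−0.044·1.5) = 0.9361
Put-call parity: C − P = S − K·e^(−rT) = 202 − 203·0.9361 = 202 − 190.0283 = 11.9717
C = P + (C − P) = 19.37 + (11.9717) = 31.3417

£31.34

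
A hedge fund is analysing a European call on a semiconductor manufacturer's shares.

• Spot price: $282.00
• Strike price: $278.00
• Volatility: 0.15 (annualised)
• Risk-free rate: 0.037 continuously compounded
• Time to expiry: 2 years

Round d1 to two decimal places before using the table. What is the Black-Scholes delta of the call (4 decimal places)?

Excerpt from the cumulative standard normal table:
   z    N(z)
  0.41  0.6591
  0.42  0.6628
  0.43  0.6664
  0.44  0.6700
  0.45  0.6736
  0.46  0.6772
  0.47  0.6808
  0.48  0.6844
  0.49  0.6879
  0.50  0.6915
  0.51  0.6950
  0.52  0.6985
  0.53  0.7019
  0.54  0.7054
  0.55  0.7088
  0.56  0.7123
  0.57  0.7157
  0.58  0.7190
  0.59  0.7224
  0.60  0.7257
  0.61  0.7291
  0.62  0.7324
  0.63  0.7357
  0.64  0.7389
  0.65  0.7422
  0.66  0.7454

σ√T = 0.15·√2 = 0.2121
d₁ = [ln(282/278) + (0.037 + 0.15²/2)·2] / 0.2121 = [0.0143 + 0.0965] / 0.2121 = 0.5223 ≈ 0.52
N(d₁) = N(0.52) = 0.6985
Δ_call = N(d₁) = 0.6985

0.6985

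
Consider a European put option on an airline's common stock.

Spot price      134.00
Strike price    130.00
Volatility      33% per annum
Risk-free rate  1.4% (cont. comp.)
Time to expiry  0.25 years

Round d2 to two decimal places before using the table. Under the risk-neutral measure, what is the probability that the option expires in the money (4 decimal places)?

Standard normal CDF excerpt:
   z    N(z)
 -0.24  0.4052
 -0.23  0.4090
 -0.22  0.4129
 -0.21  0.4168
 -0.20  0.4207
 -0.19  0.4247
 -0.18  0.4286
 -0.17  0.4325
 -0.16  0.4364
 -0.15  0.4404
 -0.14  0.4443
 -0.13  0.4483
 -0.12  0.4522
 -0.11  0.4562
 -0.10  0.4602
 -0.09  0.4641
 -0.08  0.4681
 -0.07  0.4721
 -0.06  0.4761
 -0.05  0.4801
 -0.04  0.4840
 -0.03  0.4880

σ√T = 0.33 × 0.5000 = 0.1650
d₁ = [ln(134/130) + (0.014 + 0.33²/2)·0.25] / 0.1650 = [0.0303 + 0.0171] / 0.1650 = 0.2874 ≈ 0.29
d₂ = d₁ − σ√T = 0.2874 − 0.1650 = 0.1224 ≈ 0.12
Pr(exercise) under Q = N(−d₂) = N(-0.12) = 0.4522

0.4522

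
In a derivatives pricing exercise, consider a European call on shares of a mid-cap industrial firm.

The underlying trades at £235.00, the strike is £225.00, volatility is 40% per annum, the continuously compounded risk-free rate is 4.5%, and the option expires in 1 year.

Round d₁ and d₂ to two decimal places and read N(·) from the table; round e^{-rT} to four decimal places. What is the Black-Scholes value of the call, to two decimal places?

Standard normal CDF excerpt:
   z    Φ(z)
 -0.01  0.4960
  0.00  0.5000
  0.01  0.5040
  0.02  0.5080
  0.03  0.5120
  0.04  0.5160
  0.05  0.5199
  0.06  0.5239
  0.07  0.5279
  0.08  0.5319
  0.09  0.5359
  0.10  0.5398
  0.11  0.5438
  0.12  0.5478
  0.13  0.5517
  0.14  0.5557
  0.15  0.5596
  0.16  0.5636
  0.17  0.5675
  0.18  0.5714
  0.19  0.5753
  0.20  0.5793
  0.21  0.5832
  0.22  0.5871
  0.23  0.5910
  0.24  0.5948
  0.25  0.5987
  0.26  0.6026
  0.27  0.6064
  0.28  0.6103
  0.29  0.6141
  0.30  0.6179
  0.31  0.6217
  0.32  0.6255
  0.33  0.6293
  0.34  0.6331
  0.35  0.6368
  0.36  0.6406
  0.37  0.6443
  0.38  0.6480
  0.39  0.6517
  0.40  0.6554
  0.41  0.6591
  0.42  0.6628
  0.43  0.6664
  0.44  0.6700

£46.49

T = 1;  σ√T = 0.4000
d₁ = [ln(235/225) + (0.045 + 0.4²/2)·1] / 0.4000 = [0.0435 + 0.1250] / 0.4000 = 0.4212 ⇒ 0.42
d₂ = d₁ − σ√T = 0.4212 − 0.4000 = 0.0212 ⇒ 0.02
exp(−rT) = exp(−0.045·1) = 0.9560
C = 235·N(0.42) − 225·0.9560·N(0.02) = 235·0.6628 − 225·0.9560·0.5080 = 155.7580 − 109.2708 = 46.4872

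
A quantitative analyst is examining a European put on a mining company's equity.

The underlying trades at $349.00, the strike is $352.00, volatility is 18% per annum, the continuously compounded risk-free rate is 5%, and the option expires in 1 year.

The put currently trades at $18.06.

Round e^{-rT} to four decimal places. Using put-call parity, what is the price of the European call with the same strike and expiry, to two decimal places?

e^(−rT) = e^(−0.05·1) = 0.9512
Put-call parity: C − P = S − K·e^(−rT) = 349 − 352·0.9512 = 349 − 334.8224 = 14.1776
C = P + (C − P) = 18.06 + (14.1776) = 32.2376

$32.24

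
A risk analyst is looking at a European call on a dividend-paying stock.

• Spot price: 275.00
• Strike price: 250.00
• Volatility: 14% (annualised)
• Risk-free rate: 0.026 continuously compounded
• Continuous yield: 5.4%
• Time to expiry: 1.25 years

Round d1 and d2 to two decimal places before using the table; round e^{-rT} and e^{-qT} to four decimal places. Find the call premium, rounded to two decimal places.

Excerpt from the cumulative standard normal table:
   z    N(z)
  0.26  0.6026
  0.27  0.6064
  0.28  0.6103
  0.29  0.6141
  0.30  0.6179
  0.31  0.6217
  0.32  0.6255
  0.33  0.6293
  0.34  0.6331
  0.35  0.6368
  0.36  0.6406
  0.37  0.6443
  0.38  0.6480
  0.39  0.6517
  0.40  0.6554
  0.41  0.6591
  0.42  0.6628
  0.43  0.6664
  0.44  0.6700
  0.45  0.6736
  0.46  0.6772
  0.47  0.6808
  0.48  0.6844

σ√T = 0.14 × 1.1180 = 0.1565
d₁ = [ln(275/250) + (0.026 − 0.054 + 0.14²/2)·1.25] / 0.1565 = [0.0953 − 0.0227] / 0.1565 = 0.4636 ⇒ 0.46
d₂ = d₁ − σ√T = 0.4636 − 0.1565 = 0.3070 ⇒ 0.31
e^(−qT) = e^(−0.054·1.25) = 0.9347;  e^(−rT) = e^(−0.026·1.25) = 0.9680
N(d₁) = N(0.46) = 0.6772;  N(d₂) = N(0.31) = 0.6217
C = 275·0.9347·0.6772 − 250·0.9680·0.6217 = 174.0692 − 150.4514 = 23.6178

23.62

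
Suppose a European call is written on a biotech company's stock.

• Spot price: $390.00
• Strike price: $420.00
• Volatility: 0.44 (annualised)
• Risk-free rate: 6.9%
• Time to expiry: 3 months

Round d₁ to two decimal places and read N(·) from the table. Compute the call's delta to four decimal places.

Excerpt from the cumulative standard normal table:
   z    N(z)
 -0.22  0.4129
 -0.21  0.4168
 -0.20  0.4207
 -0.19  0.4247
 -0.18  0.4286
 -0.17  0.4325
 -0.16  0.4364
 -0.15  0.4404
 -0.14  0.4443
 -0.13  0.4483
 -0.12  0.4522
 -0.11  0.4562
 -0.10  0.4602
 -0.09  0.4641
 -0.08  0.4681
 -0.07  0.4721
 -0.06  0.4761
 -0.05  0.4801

0.4404

σ√T = 0.44·√0.25 = 0.2200
d₁ = [ln(390/420) + (0.069 + 0.44²/2)·0.25] / 0.2200 = [-0.0741 + 0.0415] / 0.2200 = -0.1484 which rounds to -0.15
N(d₁) = N(-0.15) = 0.4404
Δ_call = N(d₁) = 0.4404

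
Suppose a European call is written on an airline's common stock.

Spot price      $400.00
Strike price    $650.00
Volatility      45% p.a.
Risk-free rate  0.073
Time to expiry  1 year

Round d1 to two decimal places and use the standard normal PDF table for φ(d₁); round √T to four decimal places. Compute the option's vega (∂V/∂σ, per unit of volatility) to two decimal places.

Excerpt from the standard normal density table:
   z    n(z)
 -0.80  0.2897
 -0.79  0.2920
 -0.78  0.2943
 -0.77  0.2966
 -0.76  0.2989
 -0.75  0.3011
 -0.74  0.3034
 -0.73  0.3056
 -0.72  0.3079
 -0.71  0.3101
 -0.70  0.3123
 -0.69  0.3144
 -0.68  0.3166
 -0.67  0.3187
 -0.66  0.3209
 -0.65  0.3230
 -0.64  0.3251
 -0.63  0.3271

125.76

σ√T = 0.45 × 1.0000 = 0.4500
ln(S/K) + (r + σ²/2)T = ln(400/650) + (0.073 + 0.45²/2)·1 = -0.4855 + 0.1743 = -0.3113
d₁ = -0.3113 / 0.4500 = -0.6917 ⇒ -0.69
√T = √1 = 1.0000
φ(d₁) = φ(-0.69) = 0.3144
vega = S·φ(d₁)·√T = 400·0.3144·1.0000 = 125.7600
(Vega is the same for a European call and put with the same parameters.)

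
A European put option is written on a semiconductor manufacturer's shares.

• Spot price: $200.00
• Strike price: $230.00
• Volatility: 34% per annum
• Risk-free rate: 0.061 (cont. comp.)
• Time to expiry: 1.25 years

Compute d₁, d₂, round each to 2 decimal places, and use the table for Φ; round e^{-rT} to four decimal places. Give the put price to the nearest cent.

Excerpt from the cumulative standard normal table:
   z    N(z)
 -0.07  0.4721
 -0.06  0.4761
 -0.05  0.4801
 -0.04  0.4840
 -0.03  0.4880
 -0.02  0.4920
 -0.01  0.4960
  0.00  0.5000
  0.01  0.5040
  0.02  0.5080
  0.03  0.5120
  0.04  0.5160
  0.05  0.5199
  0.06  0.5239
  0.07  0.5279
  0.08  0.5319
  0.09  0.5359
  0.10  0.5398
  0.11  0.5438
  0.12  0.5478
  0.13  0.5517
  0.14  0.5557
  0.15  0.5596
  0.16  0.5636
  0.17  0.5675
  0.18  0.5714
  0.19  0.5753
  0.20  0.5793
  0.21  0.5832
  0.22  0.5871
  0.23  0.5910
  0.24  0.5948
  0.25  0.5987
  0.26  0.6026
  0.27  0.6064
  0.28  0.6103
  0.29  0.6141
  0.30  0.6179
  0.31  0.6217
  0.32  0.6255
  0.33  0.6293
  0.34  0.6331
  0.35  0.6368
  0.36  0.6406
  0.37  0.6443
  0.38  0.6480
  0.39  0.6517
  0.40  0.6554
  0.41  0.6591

$38.12

σ√T = 0.34·√1.25 = 0.3801
d₁ = [ln(200/230) + (0.061 + 0.34²/2)·1.25] / 0.3801 = [-0.1398 + 0.1485] / 0.3801 = 0.0230 → 0.02
d₂ = d₁ − σ√T = 0.0230 − 0.3801 = -0.3571 → -0.36
exp(−rT) = exp(−0.061·1.25) = 0.9266
P = 230·0.9266·N(0.36) − 200·N(-0.02) = 230·0.9266·0.6406 − 200·0.4920 = 136.5234 − 98.4000 = 38.1234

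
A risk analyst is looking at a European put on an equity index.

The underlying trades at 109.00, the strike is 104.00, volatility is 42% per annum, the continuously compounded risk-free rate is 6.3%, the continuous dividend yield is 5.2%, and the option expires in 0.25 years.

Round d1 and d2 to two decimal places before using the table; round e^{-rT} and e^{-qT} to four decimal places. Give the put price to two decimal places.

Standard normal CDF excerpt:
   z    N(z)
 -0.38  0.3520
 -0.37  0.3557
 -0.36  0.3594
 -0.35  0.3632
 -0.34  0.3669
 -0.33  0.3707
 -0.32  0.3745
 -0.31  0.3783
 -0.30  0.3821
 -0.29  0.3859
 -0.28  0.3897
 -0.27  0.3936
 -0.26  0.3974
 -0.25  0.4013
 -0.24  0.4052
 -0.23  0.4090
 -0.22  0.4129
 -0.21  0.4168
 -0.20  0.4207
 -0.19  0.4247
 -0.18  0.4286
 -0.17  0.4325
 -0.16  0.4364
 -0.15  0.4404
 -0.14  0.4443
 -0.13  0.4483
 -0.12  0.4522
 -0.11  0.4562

σ√T = 0.42·√0.25 = 0.2100
d₁ = [ln(109/104) + (0.063 − 0.052 + 0.42²/2)·0.25] / 0.2100 = [0.0470 + 0.0248] / 0.2100 = 0.3417 → 0.34
d₂ = d₁ − σ√T = 0.3417 − 0.2100 = 0.1317 → 0.13
e^(−qT) = e^(−0.052·0.25) = 0.9871;  e^(−rT) = e^(−0.063·0.25) = 0.9844
N(−d₂) = N(-0.13) = 0.4483;  N(−d₁) = N(-0.34) = 0.3669
P = 104·0.9844·0.4483 − 109·0.9871·0.3669 = 45.8959 − 39.4762 = 6.4197

6.42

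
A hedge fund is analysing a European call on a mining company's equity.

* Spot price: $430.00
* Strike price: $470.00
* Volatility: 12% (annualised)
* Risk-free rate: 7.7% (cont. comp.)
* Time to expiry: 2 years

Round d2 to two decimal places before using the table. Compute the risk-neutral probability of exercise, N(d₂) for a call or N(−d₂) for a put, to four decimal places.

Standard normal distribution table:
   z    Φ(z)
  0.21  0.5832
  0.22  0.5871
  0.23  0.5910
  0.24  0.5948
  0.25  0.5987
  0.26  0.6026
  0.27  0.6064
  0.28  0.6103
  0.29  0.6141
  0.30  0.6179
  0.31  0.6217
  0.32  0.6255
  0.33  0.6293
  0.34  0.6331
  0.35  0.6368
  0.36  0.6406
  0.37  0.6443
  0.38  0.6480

T = 2;  σ√T = 0.1697
ln(S/K) + (r + σ²/2)T = ln(430/470) + (0.077 + 0.12²/2)·2 = -0.0889 + 0.1684 = 0.0795
d₁ = 0.0795 / 0.1697 = 0.4682 ⇒ 0.47
d₂ = d₁ − σ√T = 0.4682 − 0.1697 = 0.2985 ⇒ 0.30
Risk-neutral Pr[S_T > K] = N(d₂) = N(0.30) = 0.6179

0.6179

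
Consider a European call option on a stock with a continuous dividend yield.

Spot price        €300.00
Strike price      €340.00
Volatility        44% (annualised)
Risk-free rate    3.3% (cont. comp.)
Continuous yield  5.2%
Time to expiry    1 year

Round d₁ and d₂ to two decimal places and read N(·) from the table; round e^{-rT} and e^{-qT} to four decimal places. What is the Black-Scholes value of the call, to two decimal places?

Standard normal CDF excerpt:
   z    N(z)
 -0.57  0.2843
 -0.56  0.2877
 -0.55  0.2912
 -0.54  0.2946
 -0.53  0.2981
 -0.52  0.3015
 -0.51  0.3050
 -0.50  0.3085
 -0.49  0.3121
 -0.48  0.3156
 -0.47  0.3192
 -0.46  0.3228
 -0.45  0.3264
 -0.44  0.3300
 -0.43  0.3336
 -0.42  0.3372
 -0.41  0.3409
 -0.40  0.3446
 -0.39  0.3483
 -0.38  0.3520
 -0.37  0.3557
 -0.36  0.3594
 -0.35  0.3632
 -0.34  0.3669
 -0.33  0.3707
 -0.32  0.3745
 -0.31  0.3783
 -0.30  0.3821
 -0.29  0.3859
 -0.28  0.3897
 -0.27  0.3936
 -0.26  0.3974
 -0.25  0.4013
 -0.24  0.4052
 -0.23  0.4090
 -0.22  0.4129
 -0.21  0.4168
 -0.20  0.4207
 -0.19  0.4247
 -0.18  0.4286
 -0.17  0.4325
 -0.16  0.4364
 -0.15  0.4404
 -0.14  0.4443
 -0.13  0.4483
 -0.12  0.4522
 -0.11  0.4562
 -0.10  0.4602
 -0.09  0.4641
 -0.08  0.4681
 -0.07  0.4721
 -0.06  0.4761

€34.13

T = 1;  σ√T = 0.4400
d₁ = [ln(300/340) + (0.033 − 0.052 + ½·0.44²)·1] / (σ√T) = (-0.1252 + 0.0778) / 0.4400 = -0.1076 ≈ -0.11
d₂ = -0.1076 − 0.4400 = -0.5476 ≈ -0.55
exp(−qT) = exp(−0.052·1) = 0.9493;  exp(−rT) = exp(−0.033·1) = 0.9675
N(d₁) = N(-0.11) = 0.4562;  N(d₂) = N(-0.55) = 0.2912
C = 300·0.9493·0.4562 − 340·0.9675·0.2912 = 129.9212 − 95.7902 = 34.1310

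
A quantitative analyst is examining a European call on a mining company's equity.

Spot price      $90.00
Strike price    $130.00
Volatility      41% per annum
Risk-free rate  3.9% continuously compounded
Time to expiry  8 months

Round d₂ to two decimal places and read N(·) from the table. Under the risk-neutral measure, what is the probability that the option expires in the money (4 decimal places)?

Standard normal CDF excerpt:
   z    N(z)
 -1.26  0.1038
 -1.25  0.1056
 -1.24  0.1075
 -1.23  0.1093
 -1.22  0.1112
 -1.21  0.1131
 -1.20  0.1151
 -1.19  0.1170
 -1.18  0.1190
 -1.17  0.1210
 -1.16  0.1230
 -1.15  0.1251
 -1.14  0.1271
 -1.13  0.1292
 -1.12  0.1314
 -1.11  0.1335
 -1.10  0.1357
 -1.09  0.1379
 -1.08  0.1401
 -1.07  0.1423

0.1170

σ√T = 0.41 × 0.8165 = 0.3348
d₁ = [ln(90/130) + (0.039 + 0.41²/2)·0.6667] / 0.3348 = [-0.3677 + 0.0820] / 0.3348 = -0.8534 ≈ -0.85
d₂ = d₁ − σ√T = -0.8534 − 0.3348 = -1.1882 ≈ -1.19
Pr(exercise) under Q = N(d₂) = 0.1170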